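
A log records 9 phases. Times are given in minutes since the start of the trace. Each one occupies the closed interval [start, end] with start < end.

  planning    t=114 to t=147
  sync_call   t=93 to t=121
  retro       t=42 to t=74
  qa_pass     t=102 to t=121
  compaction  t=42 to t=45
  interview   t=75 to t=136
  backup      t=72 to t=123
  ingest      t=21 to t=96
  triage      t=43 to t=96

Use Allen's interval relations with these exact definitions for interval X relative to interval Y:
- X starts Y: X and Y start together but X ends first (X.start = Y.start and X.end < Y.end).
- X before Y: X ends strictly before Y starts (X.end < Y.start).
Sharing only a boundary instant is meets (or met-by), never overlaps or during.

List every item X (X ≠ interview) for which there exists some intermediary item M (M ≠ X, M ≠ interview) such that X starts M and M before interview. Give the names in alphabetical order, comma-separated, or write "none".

compaction

Target interview = [t=75, t=136].
Intermediaries M with M before interview: compaction, retro.
Via compaction — items with X starts compaction: none.
Via retro — items with X starts retro: compaction.
Union: compaction.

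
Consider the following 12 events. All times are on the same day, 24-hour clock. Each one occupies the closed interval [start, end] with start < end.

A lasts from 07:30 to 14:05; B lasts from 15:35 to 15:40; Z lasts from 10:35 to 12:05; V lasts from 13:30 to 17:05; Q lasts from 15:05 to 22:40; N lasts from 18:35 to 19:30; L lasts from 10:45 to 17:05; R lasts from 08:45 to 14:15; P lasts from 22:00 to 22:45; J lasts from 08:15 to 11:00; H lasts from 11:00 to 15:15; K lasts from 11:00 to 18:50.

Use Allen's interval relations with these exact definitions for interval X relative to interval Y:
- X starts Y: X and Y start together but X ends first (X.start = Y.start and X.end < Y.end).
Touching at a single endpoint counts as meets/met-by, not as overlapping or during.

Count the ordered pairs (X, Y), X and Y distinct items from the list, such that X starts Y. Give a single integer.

Checking all 132 ordered pairs for relation 'starts'; matching pairs in alphabetical order:
(H, K): H starts K ✓
Count: 1.

1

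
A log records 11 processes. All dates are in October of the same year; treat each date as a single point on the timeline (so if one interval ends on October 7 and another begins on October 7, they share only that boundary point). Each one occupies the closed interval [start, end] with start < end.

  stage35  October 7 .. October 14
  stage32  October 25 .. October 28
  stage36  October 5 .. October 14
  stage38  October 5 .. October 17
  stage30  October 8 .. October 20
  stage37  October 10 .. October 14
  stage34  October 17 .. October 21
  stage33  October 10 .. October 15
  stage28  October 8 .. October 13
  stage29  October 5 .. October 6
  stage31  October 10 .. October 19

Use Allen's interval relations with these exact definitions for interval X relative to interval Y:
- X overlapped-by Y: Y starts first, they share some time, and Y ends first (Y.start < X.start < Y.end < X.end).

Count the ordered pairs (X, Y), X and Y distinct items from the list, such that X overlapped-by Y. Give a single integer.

Checking all 110 ordered pairs for relation 'overlapped-by'; matching pairs in alphabetical order:
(stage30, stage35): stage30 overlapped-by stage35 ✓
(stage30, stage36): stage30 overlapped-by stage36 ✓
(stage30, stage38): stage30 overlapped-by stage38 ✓
(stage31, stage28): stage31 overlapped-by stage28 ✓
(stage31, stage35): stage31 overlapped-by stage35 ✓
(stage31, stage36): stage31 overlapped-by stage36 ✓
(stage31, stage38): stage31 overlapped-by stage38 ✓
(stage33, stage28): stage33 overlapped-by stage28 ✓
(stage33, stage35): stage33 overlapped-by stage35 ✓
(stage33, stage36): stage33 overlapped-by stage36 ✓
(stage34, stage30): stage34 overlapped-by stage30 ✓
(stage34, stage31): stage34 overlapped-by stage31 ✓
(stage37, stage28): stage37 overlapped-by stage28 ✓
Count: 13.

13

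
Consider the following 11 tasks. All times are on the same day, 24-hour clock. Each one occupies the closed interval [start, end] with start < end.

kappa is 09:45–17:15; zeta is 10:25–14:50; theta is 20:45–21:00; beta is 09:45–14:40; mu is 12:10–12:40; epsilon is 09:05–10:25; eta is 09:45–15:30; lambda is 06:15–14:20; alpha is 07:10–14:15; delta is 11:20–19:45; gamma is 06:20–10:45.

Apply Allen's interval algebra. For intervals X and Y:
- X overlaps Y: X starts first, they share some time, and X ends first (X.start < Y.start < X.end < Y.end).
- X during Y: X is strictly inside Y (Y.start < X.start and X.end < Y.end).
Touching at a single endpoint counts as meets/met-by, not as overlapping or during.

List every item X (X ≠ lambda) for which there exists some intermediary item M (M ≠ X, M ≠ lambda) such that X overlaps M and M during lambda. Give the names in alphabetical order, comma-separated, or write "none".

Target lambda = [06:15, 14:20].
Intermediaries M with M during lambda: alpha, epsilon, gamma, mu.
Via alpha — items with X overlaps alpha: gamma.
Via epsilon — items with X overlaps epsilon: none.
Via gamma — items with X overlaps gamma: none.
Via mu — items with X overlaps mu: none.
Union: gamma.

gamma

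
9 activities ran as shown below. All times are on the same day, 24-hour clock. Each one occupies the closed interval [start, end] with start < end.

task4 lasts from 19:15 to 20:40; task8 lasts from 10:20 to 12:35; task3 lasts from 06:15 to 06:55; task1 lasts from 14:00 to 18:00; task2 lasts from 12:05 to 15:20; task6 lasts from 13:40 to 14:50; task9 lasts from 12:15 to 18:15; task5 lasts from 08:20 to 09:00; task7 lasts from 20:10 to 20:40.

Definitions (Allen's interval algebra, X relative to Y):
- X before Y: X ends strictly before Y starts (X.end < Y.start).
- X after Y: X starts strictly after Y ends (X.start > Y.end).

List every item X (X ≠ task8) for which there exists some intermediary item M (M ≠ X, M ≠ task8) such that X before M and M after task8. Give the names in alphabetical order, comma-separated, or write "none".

Target task8 = [10:20, 12:35].
Intermediaries M with M after task8: task1, task4, task6, task7.
Via task1 — items with X before task1: task3, task5.
Via task4 — items with X before task4: task1, task2, task3, task5, task6, task9.
Via task6 — items with X before task6: task3, task5.
Via task7 — items with X before task7: task1, task2, task3, task5, task6, task9.
Union: task1, task2, task3, task5, task6, task9.

task1, task2, task3, task5, task6, task9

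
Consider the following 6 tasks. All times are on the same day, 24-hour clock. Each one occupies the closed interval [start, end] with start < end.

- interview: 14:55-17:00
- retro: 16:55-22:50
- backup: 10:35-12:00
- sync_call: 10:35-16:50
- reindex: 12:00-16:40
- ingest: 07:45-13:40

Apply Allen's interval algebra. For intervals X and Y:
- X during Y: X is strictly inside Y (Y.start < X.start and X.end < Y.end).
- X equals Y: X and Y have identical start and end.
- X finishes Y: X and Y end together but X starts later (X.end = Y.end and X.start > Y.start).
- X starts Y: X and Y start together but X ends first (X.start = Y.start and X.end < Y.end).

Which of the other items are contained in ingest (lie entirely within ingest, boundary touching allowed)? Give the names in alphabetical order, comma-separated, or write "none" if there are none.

backup

Target ingest = [07:45, 13:40].
backup [10:35, 12:00] → during → yes.
interview [14:55, 17:00] → after → no.
reindex [12:00, 16:40] → overlapped-by → no.
retro [16:55, 22:50] → after → no.
sync_call [10:35, 16:50] → overlapped-by → no.
Result: backup.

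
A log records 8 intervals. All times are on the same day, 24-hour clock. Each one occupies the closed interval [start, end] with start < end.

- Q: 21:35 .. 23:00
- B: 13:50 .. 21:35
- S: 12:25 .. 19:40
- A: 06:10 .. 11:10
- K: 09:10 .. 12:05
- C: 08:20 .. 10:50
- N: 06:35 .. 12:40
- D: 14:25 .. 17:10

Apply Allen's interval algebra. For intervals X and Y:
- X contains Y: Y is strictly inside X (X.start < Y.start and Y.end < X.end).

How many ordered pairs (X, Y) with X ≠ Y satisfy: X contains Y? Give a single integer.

Checking all 56 ordered pairs for relation 'contains'; matching pairs in alphabetical order:
(A, C): A contains C ✓
(B, D): B contains D ✓
(N, C): N contains C ✓
(N, K): N contains K ✓
(S, D): S contains D ✓
Count: 5.

5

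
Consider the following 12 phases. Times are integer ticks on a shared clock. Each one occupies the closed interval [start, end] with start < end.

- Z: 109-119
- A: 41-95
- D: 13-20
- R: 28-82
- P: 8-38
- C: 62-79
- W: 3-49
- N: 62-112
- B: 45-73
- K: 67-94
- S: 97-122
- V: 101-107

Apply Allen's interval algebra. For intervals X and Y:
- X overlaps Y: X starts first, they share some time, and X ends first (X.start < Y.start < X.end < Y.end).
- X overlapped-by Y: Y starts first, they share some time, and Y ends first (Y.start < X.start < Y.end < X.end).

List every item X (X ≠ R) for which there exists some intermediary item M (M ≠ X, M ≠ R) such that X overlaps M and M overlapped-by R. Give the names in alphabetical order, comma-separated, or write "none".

A, B, C, W

Target R = [28, 82].
Intermediaries M with M overlapped-by R: A, K, N.
Via A — items with X overlaps A: W.
Via K — items with X overlaps K: B, C.
Via N — items with X overlaps N: A, B.
Union: A, B, C, W.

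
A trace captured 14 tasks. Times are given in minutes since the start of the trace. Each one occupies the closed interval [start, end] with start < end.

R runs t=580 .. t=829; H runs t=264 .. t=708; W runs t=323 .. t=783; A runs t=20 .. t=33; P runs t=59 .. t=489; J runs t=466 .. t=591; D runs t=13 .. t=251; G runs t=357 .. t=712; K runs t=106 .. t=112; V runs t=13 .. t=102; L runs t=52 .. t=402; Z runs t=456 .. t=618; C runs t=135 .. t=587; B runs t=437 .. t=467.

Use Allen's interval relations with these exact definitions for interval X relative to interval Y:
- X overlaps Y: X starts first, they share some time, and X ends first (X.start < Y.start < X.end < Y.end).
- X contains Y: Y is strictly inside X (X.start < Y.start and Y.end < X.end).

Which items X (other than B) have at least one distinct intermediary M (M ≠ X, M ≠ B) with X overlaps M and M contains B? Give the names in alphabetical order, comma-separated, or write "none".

Target B = [t=437, t=467].
Intermediaries M with M contains B: C, G, H, P, W.
Via C — items with X overlaps C: D, L, P.
Via G — items with X overlaps G: C, H, L, P.
Via H — items with X overlaps H: C, L, P.
Via P — items with X overlaps P: D, L, V.
Via W — items with X overlaps W: C, H, L, P.
Union: C, D, H, L, P, V.

C, D, H, L, P, V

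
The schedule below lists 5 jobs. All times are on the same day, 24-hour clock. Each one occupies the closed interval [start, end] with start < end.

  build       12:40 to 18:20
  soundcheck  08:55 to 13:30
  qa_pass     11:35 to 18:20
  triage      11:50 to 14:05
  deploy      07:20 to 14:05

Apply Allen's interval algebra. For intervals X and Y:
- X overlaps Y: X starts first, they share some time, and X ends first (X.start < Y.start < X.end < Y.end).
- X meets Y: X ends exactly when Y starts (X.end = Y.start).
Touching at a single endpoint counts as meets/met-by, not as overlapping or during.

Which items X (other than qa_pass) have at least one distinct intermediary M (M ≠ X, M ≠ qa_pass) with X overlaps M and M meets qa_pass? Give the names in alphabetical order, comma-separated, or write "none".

Target qa_pass = [11:35, 18:20].
Intermediaries M with M meets qa_pass: none.
Union: none.

none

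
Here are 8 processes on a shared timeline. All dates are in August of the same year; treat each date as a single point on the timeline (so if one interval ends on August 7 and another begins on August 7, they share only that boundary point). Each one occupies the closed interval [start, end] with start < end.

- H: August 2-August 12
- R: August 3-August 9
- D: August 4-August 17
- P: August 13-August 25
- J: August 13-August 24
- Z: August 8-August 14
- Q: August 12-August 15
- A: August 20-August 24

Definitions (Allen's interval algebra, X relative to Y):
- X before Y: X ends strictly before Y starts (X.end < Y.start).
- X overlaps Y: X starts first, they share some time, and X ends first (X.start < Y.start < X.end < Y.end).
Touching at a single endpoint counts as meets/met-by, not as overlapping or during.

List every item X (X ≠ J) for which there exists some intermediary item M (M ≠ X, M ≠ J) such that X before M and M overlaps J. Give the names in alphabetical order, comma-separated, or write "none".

R

Target J = [August 13, August 24].
Intermediaries M with M overlaps J: D, Q, Z.
Via D — items with X before D: none.
Via Q — items with X before Q: R.
Via Z — items with X before Z: none.
Union: R.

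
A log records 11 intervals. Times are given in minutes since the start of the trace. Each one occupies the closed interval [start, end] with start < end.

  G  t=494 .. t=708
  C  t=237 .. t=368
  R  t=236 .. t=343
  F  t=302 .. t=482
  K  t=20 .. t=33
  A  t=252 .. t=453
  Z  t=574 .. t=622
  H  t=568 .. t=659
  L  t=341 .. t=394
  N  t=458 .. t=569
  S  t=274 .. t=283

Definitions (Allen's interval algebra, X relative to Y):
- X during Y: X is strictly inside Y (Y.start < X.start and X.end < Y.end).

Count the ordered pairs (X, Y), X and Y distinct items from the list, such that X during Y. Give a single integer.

8

Checking all 110 ordered pairs for relation 'during'; matching pairs in alphabetical order:
(H, G): H during G ✓
(L, A): L during A ✓
(L, F): L during F ✓
(S, A): S during A ✓
(S, C): S during C ✓
(S, R): S during R ✓
(Z, G): Z during G ✓
(Z, H): Z during H ✓
Count: 8.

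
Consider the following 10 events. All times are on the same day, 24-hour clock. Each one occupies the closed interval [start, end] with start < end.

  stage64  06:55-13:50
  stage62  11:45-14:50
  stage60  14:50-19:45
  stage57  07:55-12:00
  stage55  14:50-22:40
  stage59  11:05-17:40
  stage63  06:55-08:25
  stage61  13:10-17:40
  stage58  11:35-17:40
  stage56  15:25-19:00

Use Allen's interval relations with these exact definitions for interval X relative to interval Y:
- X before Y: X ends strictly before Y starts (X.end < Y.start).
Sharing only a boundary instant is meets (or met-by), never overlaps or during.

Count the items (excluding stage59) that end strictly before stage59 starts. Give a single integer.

Target stage59 = [11:05, 17:40].
stage55 [14:50, 22:40] → overlapped-by → no.
stage56 [15:25, 19:00] → overlapped-by → no.
stage57 [07:55, 12:00] → overlaps → no.
stage58 [11:35, 17:40] → finishes → no.
stage60 [14:50, 19:45] → overlapped-by → no.
stage61 [13:10, 17:40] → finishes → no.
stage62 [11:45, 14:50] → during → no.
stage63 [06:55, 08:25] → before → counts.
stage64 [06:55, 13:50] → overlaps → no.
Total: 1.

1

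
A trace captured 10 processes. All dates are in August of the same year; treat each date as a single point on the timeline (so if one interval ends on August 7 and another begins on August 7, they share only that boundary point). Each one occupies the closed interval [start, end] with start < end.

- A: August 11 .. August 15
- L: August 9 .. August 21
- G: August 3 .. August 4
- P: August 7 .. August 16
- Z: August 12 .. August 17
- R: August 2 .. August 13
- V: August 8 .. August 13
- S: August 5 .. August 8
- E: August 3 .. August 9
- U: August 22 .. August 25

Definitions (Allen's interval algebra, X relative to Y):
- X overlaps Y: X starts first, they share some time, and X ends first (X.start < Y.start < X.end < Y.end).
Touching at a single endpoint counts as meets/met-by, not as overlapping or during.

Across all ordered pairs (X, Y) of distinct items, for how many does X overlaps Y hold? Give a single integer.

Checking all 90 ordered pairs for relation 'overlaps'; matching pairs in alphabetical order:
(A, Z): A overlaps Z ✓
(E, P): E overlaps P ✓
(E, V): E overlaps V ✓
(P, L): P overlaps L ✓
(P, Z): P overlaps Z ✓
(R, A): R overlaps A ✓
(R, L): R overlaps L ✓
(R, P): R overlaps P ✓
(R, Z): R overlaps Z ✓
(S, P): S overlaps P ✓
(V, A): V overlaps A ✓
(V, L): V overlaps L ✓
(V, Z): V overlaps Z ✓
Count: 13.

13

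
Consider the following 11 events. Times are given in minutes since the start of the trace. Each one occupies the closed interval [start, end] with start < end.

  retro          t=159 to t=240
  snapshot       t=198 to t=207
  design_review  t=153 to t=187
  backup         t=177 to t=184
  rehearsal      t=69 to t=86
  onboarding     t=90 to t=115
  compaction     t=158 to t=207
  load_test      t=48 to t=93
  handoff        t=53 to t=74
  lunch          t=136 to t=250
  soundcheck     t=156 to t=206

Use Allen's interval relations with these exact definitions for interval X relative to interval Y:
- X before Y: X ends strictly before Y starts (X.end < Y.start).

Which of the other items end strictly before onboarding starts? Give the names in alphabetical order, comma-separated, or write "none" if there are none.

Target onboarding = [t=90, t=115].
backup [t=177, t=184] → after → no.
compaction [t=158, t=207] → after → no.
design_review [t=153, t=187] → after → no.
handoff [t=53, t=74] → before → yes.
load_test [t=48, t=93] → overlaps → no.
lunch [t=136, t=250] → after → no.
rehearsal [t=69, t=86] → before → yes.
retro [t=159, t=240] → after → no.
snapshot [t=198, t=207] → after → no.
soundcheck [t=156, t=206] → after → no.
Result: handoff, rehearsal.

handoff, rehearsal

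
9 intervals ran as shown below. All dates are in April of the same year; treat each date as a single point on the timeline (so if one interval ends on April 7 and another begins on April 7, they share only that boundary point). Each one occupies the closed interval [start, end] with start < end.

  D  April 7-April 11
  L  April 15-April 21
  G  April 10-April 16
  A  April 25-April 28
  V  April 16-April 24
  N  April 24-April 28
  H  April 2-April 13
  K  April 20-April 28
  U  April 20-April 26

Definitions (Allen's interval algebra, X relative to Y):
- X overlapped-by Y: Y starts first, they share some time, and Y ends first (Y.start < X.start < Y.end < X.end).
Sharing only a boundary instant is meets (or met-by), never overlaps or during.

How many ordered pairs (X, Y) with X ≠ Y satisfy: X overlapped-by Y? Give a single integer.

Checking all 72 ordered pairs for relation 'overlapped-by'; matching pairs in alphabetical order:
(A, U): A overlapped-by U ✓
(G, D): G overlapped-by D ✓
(G, H): G overlapped-by H ✓
(K, L): K overlapped-by L ✓
(K, V): K overlapped-by V ✓
(L, G): L overlapped-by G ✓
(N, U): N overlapped-by U ✓
(U, L): U overlapped-by L ✓
(U, V): U overlapped-by V ✓
(V, L): V overlapped-by L ✓
Count: 10.

10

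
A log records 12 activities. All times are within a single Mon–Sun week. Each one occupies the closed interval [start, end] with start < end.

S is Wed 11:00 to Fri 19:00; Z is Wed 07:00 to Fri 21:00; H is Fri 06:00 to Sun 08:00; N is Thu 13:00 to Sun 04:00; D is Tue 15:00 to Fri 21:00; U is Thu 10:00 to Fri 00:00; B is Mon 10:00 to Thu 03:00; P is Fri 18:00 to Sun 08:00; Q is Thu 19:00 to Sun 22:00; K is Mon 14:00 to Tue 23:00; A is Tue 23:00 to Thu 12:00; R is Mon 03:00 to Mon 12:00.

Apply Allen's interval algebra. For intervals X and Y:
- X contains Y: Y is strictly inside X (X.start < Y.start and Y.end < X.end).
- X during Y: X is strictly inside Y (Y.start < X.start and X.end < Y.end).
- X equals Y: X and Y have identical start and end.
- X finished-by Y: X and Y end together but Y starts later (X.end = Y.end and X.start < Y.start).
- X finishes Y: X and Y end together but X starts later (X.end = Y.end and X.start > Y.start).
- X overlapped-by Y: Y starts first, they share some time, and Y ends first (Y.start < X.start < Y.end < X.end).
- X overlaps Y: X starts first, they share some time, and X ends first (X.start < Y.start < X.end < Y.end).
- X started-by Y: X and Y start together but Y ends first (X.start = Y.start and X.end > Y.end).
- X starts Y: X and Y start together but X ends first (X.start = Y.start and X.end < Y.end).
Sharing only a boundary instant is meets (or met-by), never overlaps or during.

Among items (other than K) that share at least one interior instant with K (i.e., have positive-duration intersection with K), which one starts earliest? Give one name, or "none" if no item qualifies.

B

Target K = [Mon 14:00, Tue 23:00].
A [Tue 23:00, Thu 12:00] → met-by → excluded.
B [Mon 10:00, Thu 03:00] → contains → candidate.
D [Tue 15:00, Fri 21:00] → overlapped-by → candidate.
H [Fri 06:00, Sun 08:00] → after → excluded.
N [Thu 13:00, Sun 04:00] → after → excluded.
P [Fri 18:00, Sun 08:00] → after → excluded.
Q [Thu 19:00, Sun 22:00] → after → excluded.
R [Mon 03:00, Mon 12:00] → before → excluded.
S [Wed 11:00, Fri 19:00] → after → excluded.
U [Thu 10:00, Fri 00:00] → after → excluded.
Z [Wed 07:00, Fri 21:00] → after → excluded.
Among candidates, earliest start is Mon 10:00 → B.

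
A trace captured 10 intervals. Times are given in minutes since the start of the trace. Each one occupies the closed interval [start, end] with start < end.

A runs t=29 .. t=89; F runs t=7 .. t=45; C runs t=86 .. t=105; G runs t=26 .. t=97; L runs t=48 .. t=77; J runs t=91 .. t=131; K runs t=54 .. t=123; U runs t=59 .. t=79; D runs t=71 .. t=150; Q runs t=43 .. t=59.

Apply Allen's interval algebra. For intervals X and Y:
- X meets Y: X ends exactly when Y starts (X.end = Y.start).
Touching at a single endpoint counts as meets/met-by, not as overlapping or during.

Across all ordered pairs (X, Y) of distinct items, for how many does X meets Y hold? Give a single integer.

Checking all 90 ordered pairs for relation 'meets'; matching pairs in alphabetical order:
(Q, U): Q meets U ✓
Count: 1.

1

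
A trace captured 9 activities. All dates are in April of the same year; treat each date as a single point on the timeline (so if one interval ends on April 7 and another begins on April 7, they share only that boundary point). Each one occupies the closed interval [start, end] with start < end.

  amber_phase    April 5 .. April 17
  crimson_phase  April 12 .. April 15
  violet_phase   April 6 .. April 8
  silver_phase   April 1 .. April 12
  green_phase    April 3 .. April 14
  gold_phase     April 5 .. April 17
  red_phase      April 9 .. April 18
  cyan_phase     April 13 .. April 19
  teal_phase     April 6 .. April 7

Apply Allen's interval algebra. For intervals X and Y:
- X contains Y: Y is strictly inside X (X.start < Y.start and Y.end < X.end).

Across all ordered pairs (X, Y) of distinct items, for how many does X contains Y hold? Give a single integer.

11

Checking all 72 ordered pairs for relation 'contains'; matching pairs in alphabetical order:
(amber_phase, crimson_phase): amber_phase contains crimson_phase ✓
(amber_phase, teal_phase): amber_phase contains teal_phase ✓
(amber_phase, violet_phase): amber_phase contains violet_phase ✓
(gold_phase, crimson_phase): gold_phase contains crimson_phase ✓
(gold_phase, teal_phase): gold_phase contains teal_phase ✓
(gold_phase, violet_phase): gold_phase contains violet_phase ✓
(green_phase, teal_phase): green_phase contains teal_phase ✓
(green_phase, violet_phase): green_phase contains violet_phase ✓
(red_phase, crimson_phase): red_phase contains crimson_phase ✓
(silver_phase, teal_phase): silver_phase contains teal_phase ✓
(silver_phase, violet_phase): silver_phase contains violet_phase ✓
Count: 11.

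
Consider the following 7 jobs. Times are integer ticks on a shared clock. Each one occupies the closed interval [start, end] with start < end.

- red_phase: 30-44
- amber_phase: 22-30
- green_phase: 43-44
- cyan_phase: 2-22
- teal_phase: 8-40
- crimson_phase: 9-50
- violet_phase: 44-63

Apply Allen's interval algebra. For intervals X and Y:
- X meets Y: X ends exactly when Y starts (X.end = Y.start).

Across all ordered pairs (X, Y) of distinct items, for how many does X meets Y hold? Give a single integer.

Checking all 42 ordered pairs for relation 'meets'; matching pairs in alphabetical order:
(amber_phase, red_phase): amber_phase meets red_phase ✓
(cyan_phase, amber_phase): cyan_phase meets amber_phase ✓
(green_phase, violet_phase): green_phase meets violet_phase ✓
(red_phase, violet_phase): red_phase meets violet_phase ✓
Count: 4.

4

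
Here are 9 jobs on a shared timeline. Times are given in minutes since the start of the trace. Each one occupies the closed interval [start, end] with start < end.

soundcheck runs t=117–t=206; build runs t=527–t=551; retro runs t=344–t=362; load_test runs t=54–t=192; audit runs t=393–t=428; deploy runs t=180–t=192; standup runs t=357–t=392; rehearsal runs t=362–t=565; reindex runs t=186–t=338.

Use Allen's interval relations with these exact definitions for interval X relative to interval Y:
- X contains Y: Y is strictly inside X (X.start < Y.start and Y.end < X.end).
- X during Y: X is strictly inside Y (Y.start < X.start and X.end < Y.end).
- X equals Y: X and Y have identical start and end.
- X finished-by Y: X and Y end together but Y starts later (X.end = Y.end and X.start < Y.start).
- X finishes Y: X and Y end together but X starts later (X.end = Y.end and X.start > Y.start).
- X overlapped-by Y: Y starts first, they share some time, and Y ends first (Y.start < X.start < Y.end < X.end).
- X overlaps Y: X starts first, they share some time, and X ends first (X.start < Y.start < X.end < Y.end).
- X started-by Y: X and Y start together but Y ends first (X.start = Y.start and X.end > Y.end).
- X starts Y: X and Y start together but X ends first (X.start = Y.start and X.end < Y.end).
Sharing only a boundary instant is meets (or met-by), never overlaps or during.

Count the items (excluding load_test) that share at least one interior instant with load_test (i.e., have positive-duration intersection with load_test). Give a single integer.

Target load_test = [t=54, t=192].
audit [t=393, t=428] → after → no.
build [t=527, t=551] → after → no.
deploy [t=180, t=192] → finishes → counts.
rehearsal [t=362, t=565] → after → no.
reindex [t=186, t=338] → overlapped-by → counts.
retro [t=344, t=362] → after → no.
soundcheck [t=117, t=206] → overlapped-by → counts.
standup [t=357, t=392] → after → no.
Total: 3.

3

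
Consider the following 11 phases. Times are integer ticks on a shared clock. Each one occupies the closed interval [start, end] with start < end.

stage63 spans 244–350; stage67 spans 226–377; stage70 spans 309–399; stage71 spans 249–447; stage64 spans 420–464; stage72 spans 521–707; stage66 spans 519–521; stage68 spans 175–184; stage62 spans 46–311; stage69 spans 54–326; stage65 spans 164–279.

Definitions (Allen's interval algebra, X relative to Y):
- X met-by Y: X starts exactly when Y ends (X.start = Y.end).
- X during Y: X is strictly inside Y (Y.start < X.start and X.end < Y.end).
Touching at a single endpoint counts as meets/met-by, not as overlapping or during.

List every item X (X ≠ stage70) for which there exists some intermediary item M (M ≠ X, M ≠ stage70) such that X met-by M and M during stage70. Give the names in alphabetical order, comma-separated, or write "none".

Target stage70 = [309, 399].
Intermediaries M with M during stage70: none.
Union: none.

none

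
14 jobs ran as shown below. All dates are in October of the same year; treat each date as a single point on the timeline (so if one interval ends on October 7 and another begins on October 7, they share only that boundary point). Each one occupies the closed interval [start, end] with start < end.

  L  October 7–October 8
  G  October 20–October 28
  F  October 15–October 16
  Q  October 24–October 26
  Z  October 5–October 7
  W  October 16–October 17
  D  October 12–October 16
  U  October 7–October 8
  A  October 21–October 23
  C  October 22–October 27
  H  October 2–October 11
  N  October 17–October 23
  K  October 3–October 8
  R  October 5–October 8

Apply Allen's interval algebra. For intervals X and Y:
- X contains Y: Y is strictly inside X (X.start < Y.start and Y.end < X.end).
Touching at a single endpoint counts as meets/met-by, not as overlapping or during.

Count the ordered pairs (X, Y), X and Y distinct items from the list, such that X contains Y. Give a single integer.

Checking all 182 ordered pairs for relation 'contains'; matching pairs in alphabetical order:
(C, Q): C contains Q ✓
(G, A): G contains A ✓
(G, C): G contains C ✓
(G, Q): G contains Q ✓
(H, K): H contains K ✓
(H, L): H contains L ✓
(H, R): H contains R ✓
(H, U): H contains U ✓
(H, Z): H contains Z ✓
(K, Z): K contains Z ✓
Count: 10.

10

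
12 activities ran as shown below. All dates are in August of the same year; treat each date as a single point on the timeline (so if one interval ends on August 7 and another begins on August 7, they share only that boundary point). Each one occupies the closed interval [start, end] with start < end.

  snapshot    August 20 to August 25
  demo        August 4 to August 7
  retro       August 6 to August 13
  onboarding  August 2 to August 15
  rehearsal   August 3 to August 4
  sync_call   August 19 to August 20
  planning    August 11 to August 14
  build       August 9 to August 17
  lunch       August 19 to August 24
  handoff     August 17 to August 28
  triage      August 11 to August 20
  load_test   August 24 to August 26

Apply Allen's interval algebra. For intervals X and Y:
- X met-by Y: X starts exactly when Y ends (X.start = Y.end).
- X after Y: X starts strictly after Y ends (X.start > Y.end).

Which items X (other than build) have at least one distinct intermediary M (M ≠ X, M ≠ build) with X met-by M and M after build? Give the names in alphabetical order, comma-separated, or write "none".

Target build = [August 9, August 17].
Intermediaries M with M after build: load_test, lunch, snapshot, sync_call.
Via load_test — items with X met-by load_test: none.
Via lunch — items with X met-by lunch: load_test.
Via snapshot — items with X met-by snapshot: none.
Via sync_call — items with X met-by sync_call: snapshot.
Union: load_test, snapshot.

load_test, snapshot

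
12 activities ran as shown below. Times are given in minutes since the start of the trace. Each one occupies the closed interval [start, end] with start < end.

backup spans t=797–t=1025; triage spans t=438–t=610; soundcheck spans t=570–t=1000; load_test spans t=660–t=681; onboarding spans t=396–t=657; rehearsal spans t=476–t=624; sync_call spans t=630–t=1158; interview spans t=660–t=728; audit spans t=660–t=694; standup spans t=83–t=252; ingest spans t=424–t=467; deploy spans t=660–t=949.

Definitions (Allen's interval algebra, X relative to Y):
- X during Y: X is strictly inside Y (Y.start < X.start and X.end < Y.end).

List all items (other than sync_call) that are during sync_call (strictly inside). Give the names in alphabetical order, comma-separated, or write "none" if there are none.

audit, backup, deploy, interview, load_test

Target sync_call = [t=630, t=1158].
audit [t=660, t=694] → during → yes.
backup [t=797, t=1025] → during → yes.
deploy [t=660, t=949] → during → yes.
ingest [t=424, t=467] → before → no.
interview [t=660, t=728] → during → yes.
load_test [t=660, t=681] → during → yes.
onboarding [t=396, t=657] → overlaps → no.
rehearsal [t=476, t=624] → before → no.
soundcheck [t=570, t=1000] → overlaps → no.
standup [t=83, t=252] → before → no.
triage [t=438, t=610] → before → no.
Result: audit, backup, deploy, interview, load_test.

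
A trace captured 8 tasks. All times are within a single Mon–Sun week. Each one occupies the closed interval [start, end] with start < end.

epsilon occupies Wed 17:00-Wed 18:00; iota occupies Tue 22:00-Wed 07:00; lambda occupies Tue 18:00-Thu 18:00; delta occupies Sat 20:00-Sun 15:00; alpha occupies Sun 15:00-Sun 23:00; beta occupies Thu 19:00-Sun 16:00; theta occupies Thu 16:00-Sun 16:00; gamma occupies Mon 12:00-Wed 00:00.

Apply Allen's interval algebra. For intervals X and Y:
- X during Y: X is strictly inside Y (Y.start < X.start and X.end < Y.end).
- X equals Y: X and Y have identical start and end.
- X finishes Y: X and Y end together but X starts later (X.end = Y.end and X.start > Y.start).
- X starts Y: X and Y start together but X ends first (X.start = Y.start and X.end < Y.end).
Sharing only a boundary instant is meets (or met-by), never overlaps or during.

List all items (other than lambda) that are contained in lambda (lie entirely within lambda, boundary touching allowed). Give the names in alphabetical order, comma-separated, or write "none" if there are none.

epsilon, iota

Target lambda = [Tue 18:00, Thu 18:00].
alpha [Sun 15:00, Sun 23:00] → after → no.
beta [Thu 19:00, Sun 16:00] → after → no.
delta [Sat 20:00, Sun 15:00] → after → no.
epsilon [Wed 17:00, Wed 18:00] → during → yes.
gamma [Mon 12:00, Wed 00:00] → overlaps → no.
iota [Tue 22:00, Wed 07:00] → during → yes.
theta [Thu 16:00, Sun 16:00] → overlapped-by → no.
Result: epsilon, iota.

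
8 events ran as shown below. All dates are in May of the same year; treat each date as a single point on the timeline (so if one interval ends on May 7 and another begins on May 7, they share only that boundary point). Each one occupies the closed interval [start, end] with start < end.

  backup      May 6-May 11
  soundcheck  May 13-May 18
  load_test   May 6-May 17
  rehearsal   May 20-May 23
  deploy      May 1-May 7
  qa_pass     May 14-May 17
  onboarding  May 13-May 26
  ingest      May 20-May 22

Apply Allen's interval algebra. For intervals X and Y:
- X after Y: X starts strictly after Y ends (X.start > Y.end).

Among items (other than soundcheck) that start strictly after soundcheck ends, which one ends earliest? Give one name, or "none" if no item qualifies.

ingest

Target soundcheck = [May 13, May 18].
backup [May 6, May 11] → before → excluded.
deploy [May 1, May 7] → before → excluded.
ingest [May 20, May 22] → after → candidate.
load_test [May 6, May 17] → overlaps → excluded.
onboarding [May 13, May 26] → started-by → excluded.
qa_pass [May 14, May 17] → during → excluded.
rehearsal [May 20, May 23] → after → candidate.
Among candidates, earliest end is May 22 → ingest.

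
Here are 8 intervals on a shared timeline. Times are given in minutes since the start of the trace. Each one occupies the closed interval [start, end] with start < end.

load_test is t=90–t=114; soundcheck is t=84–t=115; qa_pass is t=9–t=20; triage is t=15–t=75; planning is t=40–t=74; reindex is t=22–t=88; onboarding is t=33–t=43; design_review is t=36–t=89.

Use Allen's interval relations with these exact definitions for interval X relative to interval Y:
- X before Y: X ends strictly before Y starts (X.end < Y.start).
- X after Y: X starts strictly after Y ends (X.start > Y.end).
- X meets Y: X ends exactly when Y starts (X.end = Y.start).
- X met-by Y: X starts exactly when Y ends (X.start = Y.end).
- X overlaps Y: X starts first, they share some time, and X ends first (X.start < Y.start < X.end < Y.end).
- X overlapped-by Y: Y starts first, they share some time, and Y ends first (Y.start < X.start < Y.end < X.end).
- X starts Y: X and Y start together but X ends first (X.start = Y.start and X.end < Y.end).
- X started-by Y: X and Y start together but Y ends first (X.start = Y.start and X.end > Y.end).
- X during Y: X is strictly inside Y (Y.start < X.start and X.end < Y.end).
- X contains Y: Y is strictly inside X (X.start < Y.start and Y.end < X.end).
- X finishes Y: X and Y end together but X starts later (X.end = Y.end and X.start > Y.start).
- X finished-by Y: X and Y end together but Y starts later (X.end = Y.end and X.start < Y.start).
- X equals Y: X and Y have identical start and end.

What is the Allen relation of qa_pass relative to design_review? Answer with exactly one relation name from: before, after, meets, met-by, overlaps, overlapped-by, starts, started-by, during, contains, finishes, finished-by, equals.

before

qa_pass = [t=9, t=20]; design_review = [t=36, t=89].
Compare endpoints: qa_pass.start < design_review.start, qa_pass.start < design_review.end, qa_pass.end < design_review.start, qa_pass.end < design_review.end.
That pattern is 'before'.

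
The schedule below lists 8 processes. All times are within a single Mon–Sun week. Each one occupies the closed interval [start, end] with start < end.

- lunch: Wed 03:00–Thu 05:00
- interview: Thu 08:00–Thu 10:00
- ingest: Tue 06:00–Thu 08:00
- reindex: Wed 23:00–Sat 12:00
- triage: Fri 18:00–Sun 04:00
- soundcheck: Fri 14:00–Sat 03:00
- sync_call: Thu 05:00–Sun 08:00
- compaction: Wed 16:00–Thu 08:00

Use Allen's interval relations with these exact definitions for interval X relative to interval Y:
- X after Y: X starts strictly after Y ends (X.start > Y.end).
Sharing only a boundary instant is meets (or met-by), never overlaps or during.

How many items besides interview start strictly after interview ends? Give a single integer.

2

Target interview = [Thu 08:00, Thu 10:00].
compaction [Wed 16:00, Thu 08:00] → meets → no.
ingest [Tue 06:00, Thu 08:00] → meets → no.
lunch [Wed 03:00, Thu 05:00] → before → no.
reindex [Wed 23:00, Sat 12:00] → contains → no.
soundcheck [Fri 14:00, Sat 03:00] → after → counts.
sync_call [Thu 05:00, Sun 08:00] → contains → no.
triage [Fri 18:00, Sun 04:00] → after → counts.
Total: 2.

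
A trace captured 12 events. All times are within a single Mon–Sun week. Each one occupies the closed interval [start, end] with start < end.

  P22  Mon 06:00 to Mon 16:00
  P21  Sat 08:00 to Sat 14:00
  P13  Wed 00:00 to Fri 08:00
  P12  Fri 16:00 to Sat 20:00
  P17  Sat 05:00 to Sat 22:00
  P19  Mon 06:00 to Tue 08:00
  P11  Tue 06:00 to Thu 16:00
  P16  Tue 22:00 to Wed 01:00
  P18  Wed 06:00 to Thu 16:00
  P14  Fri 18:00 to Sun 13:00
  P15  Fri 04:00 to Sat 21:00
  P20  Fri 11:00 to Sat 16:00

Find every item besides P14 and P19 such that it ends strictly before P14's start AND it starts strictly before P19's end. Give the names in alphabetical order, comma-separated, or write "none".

P11, P22

Conditions: its end is strictly before P14's start (X.end < Fri 18:00) AND its start is strictly before P19's end (X.start < Tue 08:00).
P11: end Thu 16:00 < Fri 18:00? ✓; start Tue 06:00 < Tue 08:00? ✓ → yes.
P12: end Sat 20:00 < Fri 18:00? ✗; start Fri 16:00 < Tue 08:00? ✗ → no.
P13: end Fri 08:00 < Fri 18:00? ✓; start Wed 00:00 < Tue 08:00? ✗ → no.
P15: end Sat 21:00 < Fri 18:00? ✗; start Fri 04:00 < Tue 08:00? ✗ → no.
P16: end Wed 01:00 < Fri 18:00? ✓; start Tue 22:00 < Tue 08:00? ✗ → no.
P17: end Sat 22:00 < Fri 18:00? ✗; start Sat 05:00 < Tue 08:00? ✗ → no.
P18: end Thu 16:00 < Fri 18:00? ✓; start Wed 06:00 < Tue 08:00? ✗ → no.
P20: end Sat 16:00 < Fri 18:00? ✗; start Fri 11:00 < Tue 08:00? ✗ → no.
P21: end Sat 14:00 < Fri 18:00? ✗; start Sat 08:00 < Tue 08:00? ✗ → no.
P22: end Mon 16:00 < Fri 18:00? ✓; start Mon 06:00 < Tue 08:00? ✓ → yes.
Result: P11, P22.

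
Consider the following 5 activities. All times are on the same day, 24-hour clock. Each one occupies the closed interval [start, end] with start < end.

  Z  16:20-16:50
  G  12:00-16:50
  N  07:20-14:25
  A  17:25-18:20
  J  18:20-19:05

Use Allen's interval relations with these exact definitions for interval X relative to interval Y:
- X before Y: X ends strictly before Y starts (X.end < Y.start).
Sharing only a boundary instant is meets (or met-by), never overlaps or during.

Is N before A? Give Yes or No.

Yes

N = [07:20, 14:25], A = [17:25, 18:20].
Actual relation of N to A: before.
Asked whether 'before' holds → Yes.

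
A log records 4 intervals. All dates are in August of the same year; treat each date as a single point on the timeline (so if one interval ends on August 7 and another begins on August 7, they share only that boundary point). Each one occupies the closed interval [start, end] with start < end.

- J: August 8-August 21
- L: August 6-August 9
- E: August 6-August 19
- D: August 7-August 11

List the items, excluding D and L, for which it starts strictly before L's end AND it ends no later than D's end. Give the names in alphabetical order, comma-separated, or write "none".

Conditions: its start is strictly before L's end (X.start < August 9) AND its end is no later than D's end (X.end <= August 11).
E: start August 6 < August 9? ✓; end August 19 <= August 11? ✗ → no.
J: start August 8 < August 9? ✓; end August 21 <= August 11? ✗ → no.
Result: none.

none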